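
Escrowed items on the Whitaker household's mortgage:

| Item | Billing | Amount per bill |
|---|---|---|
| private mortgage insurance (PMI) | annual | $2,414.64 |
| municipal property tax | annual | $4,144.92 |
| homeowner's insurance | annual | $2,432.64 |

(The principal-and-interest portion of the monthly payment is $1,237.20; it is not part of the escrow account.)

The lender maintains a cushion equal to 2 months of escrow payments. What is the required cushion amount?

$1,498.70

Private mortgage insurance (PMI): $2,414.64/yr
Municipal property tax: $4,144.92/yr
Homeowner's insurance: $2,432.64/yr
Total per year = $8,992.20
Per month = $8,992.20 ÷ 12 = $749.35
Cushion = 2 × $749.35 = $1,498.70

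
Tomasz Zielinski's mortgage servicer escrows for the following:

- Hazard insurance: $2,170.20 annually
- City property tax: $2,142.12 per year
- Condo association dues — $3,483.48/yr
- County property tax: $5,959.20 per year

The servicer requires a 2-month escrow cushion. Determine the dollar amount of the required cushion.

$2,292.50

Hazard insurance = $2,170.20/yr
City property tax = $2,142.12/yr
Condo association dues = $3,483.48/yr
County property tax = $5,959.20/yr
Combined annual = $13,755.00
Per month = $13,755.00 ÷ 12 = $1,146.25
Cushion = 2 × $1,146.25 = $2,292.50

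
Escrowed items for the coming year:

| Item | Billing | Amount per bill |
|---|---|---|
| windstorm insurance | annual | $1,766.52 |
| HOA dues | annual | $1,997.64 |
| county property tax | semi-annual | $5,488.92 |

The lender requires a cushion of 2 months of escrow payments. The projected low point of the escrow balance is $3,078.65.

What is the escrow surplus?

Windstorm insurance: $1,766.52 per year
HOA dues: $1,997.64 per year
County property tax: $5,488.92 × 2 = $10,977.84 per year
Total annual escrow = $14,742.00
Monthly escrow = $14,742.00 ÷ 12 = $1,228.50
Required reserve = 2 × $1,228.50 = $2,457.00
Excess over cushion: $3,078.65 − $2,457.00 = $621.65

$621.65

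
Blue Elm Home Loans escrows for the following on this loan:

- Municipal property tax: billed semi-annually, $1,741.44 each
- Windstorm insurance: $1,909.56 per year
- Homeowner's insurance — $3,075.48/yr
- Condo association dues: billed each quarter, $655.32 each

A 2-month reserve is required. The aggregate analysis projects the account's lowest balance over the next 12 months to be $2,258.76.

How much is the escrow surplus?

Municipal property tax — $1,741.44 × 2 = $3,482.88/yr
Windstorm insurance — $1,909.56/yr
Homeowner's insurance — $3,075.48/yr
Condo association dues — $655.32 × 4 = $2,621.28/yr
Total annual escrow = $3,482.88 + $1,909.56 + $3,075.48 + $2,621.28 = $11,089.20
Per month = $11,089.20 ÷ 12 = $924.10
Required reserve = 2 × $924.10 = $1,848.20
Surplus = $2,258.76 − $1,848.20 = $410.56

$410.56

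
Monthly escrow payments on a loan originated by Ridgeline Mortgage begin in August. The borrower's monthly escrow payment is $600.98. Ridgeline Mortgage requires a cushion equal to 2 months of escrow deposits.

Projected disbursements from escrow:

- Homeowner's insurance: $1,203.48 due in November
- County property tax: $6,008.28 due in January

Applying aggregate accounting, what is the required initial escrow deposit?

$4,807.84

Cushion = 2 × $600.98 = $1,201.96
Trial balance (start $0, +$600.98 each month, − disbursements):
  Aug: +$600.98 → $600.98
  Sep: +$600.98 → $1,201.96
  Oct: +$600.98 → $1,802.94
  Nov: +$600.98 − $1,203.48 → $1,200.44
  Dec: +$600.98 → $1,801.42
  Jan: +$600.98 − $6,008.28 → -$3,605.88
  Feb: +$600.98 → -$3,004.90
  Mar: +$600.98 → -$2,403.92
  Apr: +$600.98 → -$1,802.94
  May: +$600.98 → -$1,201.96
  Jun: +$600.98 → -$600.98
  Jul: +$600.98 → $0.00
Lowest trial balance = -$3,605.88 (Jan)
Initial deposit = cushion − low point = $1,201.96 − (-$3,605.88) = $4,807.84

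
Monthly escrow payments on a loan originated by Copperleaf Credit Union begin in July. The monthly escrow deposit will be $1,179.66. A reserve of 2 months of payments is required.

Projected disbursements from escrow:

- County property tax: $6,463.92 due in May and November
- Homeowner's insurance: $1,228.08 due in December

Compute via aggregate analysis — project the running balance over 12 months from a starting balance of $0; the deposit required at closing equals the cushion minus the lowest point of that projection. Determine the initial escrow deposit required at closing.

$3,538.98

Cushion = 2 × $1,179.66 = $2,359.32
Trial balance (start $0, +$1,179.66 each month, − disbursements):
  Jul: +$1,179.66 → $1,179.66
  Aug: +$1,179.66 → $2,359.32
  Sep: +$1,179.66 → $3,538.98
  Oct: +$1,179.66 → $4,718.64
  Nov: +$1,179.66 − $6,463.92 → -$565.62
  Dec: +$1,179.66 − $1,228.08 → -$614.04
  Jan: +$1,179.66 → $565.62
  Feb: +$1,179.66 → $1,745.28
  Mar: +$1,179.66 → $2,924.94
  Apr: +$1,179.66 → $4,104.60
  May: +$1,179.66 − $6,463.92 → -$1,179.66
  Jun: +$1,179.66 → $0.00
Lowest trial balance = -$1,179.66 (May)
Initial deposit = cushion − low point = $2,359.32 − (-$1,179.66) = $3,538.98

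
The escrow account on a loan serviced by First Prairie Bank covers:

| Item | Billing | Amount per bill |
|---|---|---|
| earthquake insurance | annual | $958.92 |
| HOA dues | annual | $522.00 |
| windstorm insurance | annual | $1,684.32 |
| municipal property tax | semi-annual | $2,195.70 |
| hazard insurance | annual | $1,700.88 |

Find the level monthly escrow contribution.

$771.46

Earthquake insurance — $958.92 per year
HOA dues — $522.00 per year
Windstorm insurance — $1,684.32 per year
Municipal property tax — $2,195.70 × 2 = $4,391.40 per year
Hazard insurance — $1,700.88 per year
Yearly total = $9,257.52
Monthly = $9,257.52 ÷ 12 = $771.46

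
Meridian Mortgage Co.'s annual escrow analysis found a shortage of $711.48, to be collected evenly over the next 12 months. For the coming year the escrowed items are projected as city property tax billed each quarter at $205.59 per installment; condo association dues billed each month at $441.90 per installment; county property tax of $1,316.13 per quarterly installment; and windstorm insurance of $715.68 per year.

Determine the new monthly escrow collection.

$1,068.07

City property tax — $205.59 × 4 = $822.36 annually
Condo association dues — $441.90 × 12 = $5,302.80 annually
County property tax — $1,316.13 × 4 = $5,264.52 annually
Windstorm insurance — $715.68 annually
Yearly total = $12,105.36
Base monthly escrow = $12,105.36 ÷ 12 = $1,008.78
Monthly shortage recovery: $711.48 / 12 = $59.29
New monthly escrow = $1,008.78 + $59.29 = $1,068.07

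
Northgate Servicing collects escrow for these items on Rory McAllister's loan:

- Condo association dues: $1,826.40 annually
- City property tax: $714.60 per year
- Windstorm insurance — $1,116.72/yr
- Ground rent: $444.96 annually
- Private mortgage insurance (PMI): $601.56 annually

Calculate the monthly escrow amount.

$392.02

Condo association dues: $1,826.40 per year
City property tax: $714.60 per year
Windstorm insurance: $1,116.72 per year
Ground rent: $444.96 per year
Private mortgage insurance (PMI): $601.56 per year
Annual escrow total = $4,704.24
Base monthly escrow = $4,704.24 ÷ 12 = $392.02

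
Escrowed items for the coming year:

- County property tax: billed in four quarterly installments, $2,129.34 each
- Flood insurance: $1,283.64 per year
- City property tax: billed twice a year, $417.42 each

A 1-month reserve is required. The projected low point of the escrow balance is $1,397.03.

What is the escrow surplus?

$510.71

County property tax = $2,129.34 × 4 = $8,517.36 annually
Flood insurance = $1,283.64 annually
City property tax = $417.42 × 2 = $834.84 annually
Combined annual = $10,635.84
Per month = $10,635.84 ÷ 12 = $886.32
Required cushion = 1 × $886.32 = $886.32
Excess over cushion: $1,397.03 − $886.32 = $510.71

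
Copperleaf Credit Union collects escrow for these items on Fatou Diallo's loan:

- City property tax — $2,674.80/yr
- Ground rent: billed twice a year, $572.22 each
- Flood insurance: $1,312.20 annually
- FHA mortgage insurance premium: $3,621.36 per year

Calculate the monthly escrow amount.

$729.40

City property tax: $2,674.80 annually
Ground rent: $572.22 × 2 = $1,144.44 annually
Flood insurance: $1,312.20 annually
FHA mortgage insurance premium: $3,621.36 annually
Yearly total = $2,674.80 + $1,144.44 + $1,312.20 + $3,621.36 = $8,752.80
Base monthly escrow = $8,752.80 / 12 = $729.40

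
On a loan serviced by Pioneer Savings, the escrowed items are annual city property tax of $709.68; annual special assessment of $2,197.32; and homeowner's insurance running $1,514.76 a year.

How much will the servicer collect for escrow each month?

$368.48

City property tax: $709.68
Special assessment: $2,197.32
Homeowner's insurance: $1,514.76
Annual escrow total = $709.68 + $2,197.32 + $1,514.76 = $4,421.76
Base monthly escrow = $4,421.76 ÷ 12 = $368.48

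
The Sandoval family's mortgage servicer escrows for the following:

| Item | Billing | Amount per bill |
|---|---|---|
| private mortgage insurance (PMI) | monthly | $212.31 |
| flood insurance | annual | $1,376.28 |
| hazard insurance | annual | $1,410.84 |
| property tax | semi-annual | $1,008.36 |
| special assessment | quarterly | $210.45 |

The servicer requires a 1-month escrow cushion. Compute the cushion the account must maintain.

Private mortgage insurance (PMI) = $212.31 × 12 = $2,547.72 annually
Flood insurance = $1,376.28 annually
Hazard insurance = $1,410.84 annually
Property tax = $1,008.36 × 2 = $2,016.72 annually
Special assessment = $210.45 × 4 = $841.80 annually
Total per year = $2,547.72 + $1,376.28 + $1,410.84 + $2,016.72 + $841.80 = $8,193.36
Per month = $8,193.36 ÷ 12 = $682.78
Required cushion = 1 × $682.78 = $682.78

$682.78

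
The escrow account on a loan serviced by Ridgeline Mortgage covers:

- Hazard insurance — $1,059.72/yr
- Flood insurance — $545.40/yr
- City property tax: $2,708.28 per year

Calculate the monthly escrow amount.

$359.45

Hazard insurance: $1,059.72
Flood insurance: $545.40
City property tax: $2,708.28
Yearly total = $1,059.72 + $545.40 + $2,708.28 = $4,313.40
Base monthly escrow = $4,313.40 / 12 = $359.45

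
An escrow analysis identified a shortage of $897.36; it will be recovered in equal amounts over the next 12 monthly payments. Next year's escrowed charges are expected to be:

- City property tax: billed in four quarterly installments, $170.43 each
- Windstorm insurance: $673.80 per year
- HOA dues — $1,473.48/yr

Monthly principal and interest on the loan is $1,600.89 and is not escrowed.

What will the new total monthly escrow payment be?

City property tax — $170.43 × 4 = $681.72/yr
Windstorm insurance — $673.80/yr
HOA dues — $1,473.48/yr
Yearly total = $681.72 + $673.80 + $1,473.48 = $2,829.00
Monthly escrow = $2,829.00 / 12 = $235.75
Shortage per month = $897.36 ÷ 12 = $74.78
New monthly escrow = $235.75 + $74.78 = $310.53

$310.53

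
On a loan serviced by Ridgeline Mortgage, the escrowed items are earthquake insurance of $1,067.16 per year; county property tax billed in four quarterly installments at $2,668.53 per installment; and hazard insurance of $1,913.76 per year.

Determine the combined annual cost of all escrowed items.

Earthquake insurance: $1,067.16/yr
County property tax: $2,668.53 × 4 = $10,674.12/yr
Hazard insurance: $1,913.76/yr
Annual escrow total = $1,067.16 + $10,674.12 + $1,913.76 = $13,655.04

$13,655.04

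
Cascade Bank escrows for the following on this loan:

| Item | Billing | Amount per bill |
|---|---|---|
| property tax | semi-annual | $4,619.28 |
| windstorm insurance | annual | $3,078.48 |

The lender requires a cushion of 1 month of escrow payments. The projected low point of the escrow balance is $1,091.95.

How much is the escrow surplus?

Property tax — $4,619.28 × 2 = $9,238.56 annually
Windstorm insurance — $3,078.48 annually
Combined annual = $9,238.56 + $3,078.48 = $12,317.04
Monthly escrow = $12,317.04 ÷ 12 = $1,026.42
Required cushion = 1 × $1,026.42 = $1,026.42
Surplus = $1,091.95 − $1,026.42 = $65.53

$65.53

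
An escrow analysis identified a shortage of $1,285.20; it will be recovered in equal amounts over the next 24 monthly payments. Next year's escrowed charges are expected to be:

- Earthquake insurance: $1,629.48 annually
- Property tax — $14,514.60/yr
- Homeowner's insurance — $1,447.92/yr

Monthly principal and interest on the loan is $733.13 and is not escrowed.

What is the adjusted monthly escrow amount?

$1,519.55

Earthquake insurance — $1,629.48/yr
Property tax — $14,514.60/yr
Homeowner's insurance — $1,447.92/yr
Yearly total = $1,629.48 + $14,514.60 + $1,447.92 = $17,592.00
Monthly = $17,592.00 / 12 = $1,466.00
Shortage spread = $1,285.20 / 24 = $53.55/mo
Adjusted monthly = $1,466.00 + $53.55 = $1,519.55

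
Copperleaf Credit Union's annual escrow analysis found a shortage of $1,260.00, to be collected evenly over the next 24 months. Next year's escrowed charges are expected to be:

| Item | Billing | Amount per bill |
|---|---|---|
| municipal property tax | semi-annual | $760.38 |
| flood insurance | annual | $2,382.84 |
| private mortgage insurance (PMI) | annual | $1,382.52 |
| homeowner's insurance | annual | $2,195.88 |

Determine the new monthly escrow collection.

Municipal property tax: $760.38 × 2 = $1,520.76 per year
Flood insurance: $2,382.84 per year
Private mortgage insurance (PMI): $1,382.52 per year
Homeowner's insurance: $2,195.88 per year
Total annual escrow = $7,482.00
Monthly = $7,482.00 ÷ 12 = $623.50
Shortage spread = $1,260.00 ÷ 24 = $52.50/mo
New monthly escrow = $623.50 + $52.50 = $676.00

$676.00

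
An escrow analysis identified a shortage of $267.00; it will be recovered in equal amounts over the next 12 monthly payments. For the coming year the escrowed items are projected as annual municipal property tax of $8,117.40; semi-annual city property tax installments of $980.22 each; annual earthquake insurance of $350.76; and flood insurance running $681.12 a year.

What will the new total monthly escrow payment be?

Municipal property tax — $8,117.40/yr
City property tax — $980.22 × 2 = $1,960.44/yr
Earthquake insurance — $350.76/yr
Flood insurance — $681.12/yr
Yearly total = $8,117.40 + $1,960.44 + $350.76 + $681.12 = $11,109.72
Per month = $11,109.72 ÷ 12 = $925.81
Monthly shortage recovery: $267.00 ÷ 12 = $22.25
Adjusted monthly = $925.81 + $22.25 = $948.06

$948.06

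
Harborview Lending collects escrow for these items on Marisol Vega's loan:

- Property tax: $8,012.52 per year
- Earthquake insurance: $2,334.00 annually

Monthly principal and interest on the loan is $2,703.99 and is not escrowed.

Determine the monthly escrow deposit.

$862.21

Property tax = $8,012.52 per year
Earthquake insurance = $2,334.00 per year
Annual escrow total = $8,012.52 + $2,334.00 = $10,346.52
Monthly escrow = $10,346.52 / 12 = $862.21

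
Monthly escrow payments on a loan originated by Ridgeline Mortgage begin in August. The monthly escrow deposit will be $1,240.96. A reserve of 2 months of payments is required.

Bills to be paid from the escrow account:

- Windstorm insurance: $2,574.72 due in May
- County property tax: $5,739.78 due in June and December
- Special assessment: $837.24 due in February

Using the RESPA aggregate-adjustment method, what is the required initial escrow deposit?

$3,722.88

Cushion = 2 × $1,240.96 = $2,481.92
Trial balance (start $0, +$1,240.96 each month, − disbursements):
  Aug: +$1,240.96 → $1,240.96
  Sep: +$1,240.96 → $2,481.92
  Oct: +$1,240.96 → $3,722.88
  Nov: +$1,240.96 → $4,963.84
  Dec: +$1,240.96 − $5,739.78 → $465.02
  Jan: +$1,240.96 → $1,705.98
  Feb: +$1,240.96 − $837.24 → $2,109.70
  Mar: +$1,240.96 → $3,350.66
  Apr: +$1,240.96 → $4,591.62
  May: +$1,240.96 − $2,574.72 → $3,257.86
  Jun: +$1,240.96 − $5,739.78 → -$1,240.96
  Jul: +$1,240.96 → $0.00
Lowest trial balance = -$1,240.96 (Jun)
Initial deposit = cushion − low point = $2,481.92 − (-$1,240.96) = $3,722.88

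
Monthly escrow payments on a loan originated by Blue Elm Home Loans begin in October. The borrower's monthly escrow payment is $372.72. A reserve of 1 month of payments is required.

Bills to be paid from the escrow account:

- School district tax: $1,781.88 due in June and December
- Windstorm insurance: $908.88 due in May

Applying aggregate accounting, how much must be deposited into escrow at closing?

$1,490.88

Cushion = 1 × $372.72 = $372.72
Trial balance (start $0, +$372.72 each month, − disbursements):
  Oct: +$372.72 → $372.72
  Nov: +$372.72 → $745.44
  Dec: +$372.72 − $1,781.88 → -$663.72
  Jan: +$372.72 → -$291.00
  Feb: +$372.72 → $81.72
  Mar: +$372.72 → $454.44
  Apr: +$372.72 → $827.16
  May: +$372.72 − $908.88 → $291.00
  Jun: +$372.72 − $1,781.88 → -$1,118.16
  Jul: +$372.72 → -$745.44
  Aug: +$372.72 → -$372.72
  Sep: +$372.72 → $0.00
Lowest trial balance = -$1,118.16 (Jun)
Initial deposit = cushion − low point = $372.72 − (-$1,118.16) = $1,490.88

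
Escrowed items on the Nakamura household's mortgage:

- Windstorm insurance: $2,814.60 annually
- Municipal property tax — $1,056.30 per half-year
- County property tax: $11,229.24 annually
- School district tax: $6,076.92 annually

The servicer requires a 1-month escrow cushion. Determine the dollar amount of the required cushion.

$1,852.78

Windstorm insurance = $2,814.60 per year
Municipal property tax = $1,056.30 × 2 = $2,112.60 per year
County property tax = $11,229.24 per year
School district tax = $6,076.92 per year
Yearly total = $22,233.36
Monthly = $22,233.36 / 12 = $1,852.78
Required cushion = 1 × $1,852.78 = $1,852.78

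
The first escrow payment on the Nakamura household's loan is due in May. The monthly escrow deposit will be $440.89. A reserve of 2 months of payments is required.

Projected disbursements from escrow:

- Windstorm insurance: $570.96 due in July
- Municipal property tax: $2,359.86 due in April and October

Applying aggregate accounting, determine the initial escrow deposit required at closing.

Cushion = 2 × $440.89 = $881.78
Trial balance (start $0, +$440.89 each month, − disbursements):
  May: +$440.89 → $440.89
  Jun: +$440.89 → $881.78
  Jul: +$440.89 − $570.96 → $751.71
  Aug: +$440.89 → $1,192.60
  Sep: +$440.89 → $1,633.49
  Oct: +$440.89 − $2,359.86 → -$285.48
  Nov: +$440.89 → $155.41
  Dec: +$440.89 → $596.30
  Jan: +$440.89 → $1,037.19
  Feb: +$440.89 → $1,478.08
  Mar: +$440.89 → $1,918.97
  Apr: +$440.89 − $2,359.86 → $0.00
Lowest trial balance = -$285.48 (Oct)
Initial deposit = cushion − low point = $881.78 − (-$285.48) = $1,167.26

$1,167.26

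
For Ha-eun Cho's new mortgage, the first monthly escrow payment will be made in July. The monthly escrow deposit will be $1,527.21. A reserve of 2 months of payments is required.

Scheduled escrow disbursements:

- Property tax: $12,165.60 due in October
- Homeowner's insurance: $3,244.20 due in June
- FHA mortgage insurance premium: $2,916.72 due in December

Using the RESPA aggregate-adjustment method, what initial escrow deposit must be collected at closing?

$9,111.18

Cushion = 2 × $1,527.21 = $3,054.42
Trial balance (start $0, +$1,527.21 each month, − disbursements):
  Jul: +$1,527.21 → $1,527.21
  Aug: +$1,527.21 → $3,054.42
  Sep: +$1,527.21 → $4,581.63
  Oct: +$1,527.21 − $12,165.60 → -$6,056.76
  Nov: +$1,527.21 → -$4,529.55
  Dec: +$1,527.21 − $2,916.72 → -$5,919.06
  Jan: +$1,527.21 → -$4,391.85
  Feb: +$1,527.21 → -$2,864.64
  Mar: +$1,527.21 → -$1,337.43
  Apr: +$1,527.21 → $189.78
  May: +$1,527.21 → $1,716.99
  Jun: +$1,527.21 − $3,244.20 → $0.00
Lowest trial balance = -$6,056.76 (Oct)
Initial deposit = cushion − low point = $3,054.42 − (-$6,056.76) = $9,111.18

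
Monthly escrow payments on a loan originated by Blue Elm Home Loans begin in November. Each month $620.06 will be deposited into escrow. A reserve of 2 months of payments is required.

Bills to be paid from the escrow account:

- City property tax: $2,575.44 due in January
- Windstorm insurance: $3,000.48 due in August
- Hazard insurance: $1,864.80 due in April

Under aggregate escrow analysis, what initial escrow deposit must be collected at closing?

$2,480.24

Cushion = 2 × $620.06 = $1,240.12
Trial balance (start $0, +$620.06 each month, − disbursements):
  Nov: +$620.06 → $620.06
  Dec: +$620.06 → $1,240.12
  Jan: +$620.06 − $2,575.44 → -$715.26
  Feb: +$620.06 → -$95.20
  Mar: +$620.06 → $524.86
  Apr: +$620.06 − $1,864.80 → -$719.88
  May: +$620.06 → -$99.82
  Jun: +$620.06 → $520.24
  Jul: +$620.06 → $1,140.30
  Aug: +$620.06 − $3,000.48 → -$1,240.12
  Sep: +$620.06 → -$620.06
  Oct: +$620.06 → $0.00
Lowest trial balance = -$1,240.12 (Aug)
Initial deposit = cushion − low point = $1,240.12 − (-$1,240.12) = $2,480.24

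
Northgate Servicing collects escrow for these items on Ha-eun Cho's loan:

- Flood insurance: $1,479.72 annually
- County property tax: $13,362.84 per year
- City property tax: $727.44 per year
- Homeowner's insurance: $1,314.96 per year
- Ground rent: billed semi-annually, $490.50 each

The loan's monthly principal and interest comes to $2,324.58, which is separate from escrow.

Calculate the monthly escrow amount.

$1,488.83

Flood insurance: $1,479.72 per year
County property tax: $13,362.84 per year
City property tax: $727.44 per year
Homeowner's insurance: $1,314.96 per year
Ground rent: $490.50 × 2 = $981.00 per year
Annual escrow total = $17,865.96
Monthly = $17,865.96 ÷ 12 = $1,488.83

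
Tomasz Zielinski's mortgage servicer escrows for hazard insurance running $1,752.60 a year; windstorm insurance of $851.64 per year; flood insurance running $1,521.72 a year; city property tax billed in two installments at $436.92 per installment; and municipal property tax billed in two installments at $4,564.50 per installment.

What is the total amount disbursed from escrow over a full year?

$14,128.80

Hazard insurance — $1,752.60
Windstorm insurance — $851.64
Flood insurance — $1,521.72
City property tax — $436.92 × 2 = $873.84
Municipal property tax — $4,564.50 × 2 = $9,129.00
Annual escrow total = $1,752.60 + $851.64 + $1,521.72 + $873.84 + $9,129.00 = $14,128.80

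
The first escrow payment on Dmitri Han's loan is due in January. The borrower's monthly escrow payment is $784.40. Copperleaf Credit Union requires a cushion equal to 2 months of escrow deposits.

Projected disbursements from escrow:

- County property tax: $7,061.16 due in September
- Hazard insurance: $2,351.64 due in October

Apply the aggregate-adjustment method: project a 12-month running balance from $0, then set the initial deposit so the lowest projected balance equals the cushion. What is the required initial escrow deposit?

$3,137.60

Cushion = 2 × $784.40 = $1,568.80
Trial balance (start $0, +$784.40 each month, − disbursements):
  Jan: +$784.40 → $784.40
  Feb: +$784.40 → $1,568.80
  Mar: +$784.40 → $2,353.20
  Apr: +$784.40 → $3,137.60
  May: +$784.40 → $3,922.00
  Jun: +$784.40 → $4,706.40
  Jul: +$784.40 → $5,490.80
  Aug: +$784.40 → $6,275.20
  Sep: +$784.40 − $7,061.16 → -$1.56
  Oct: +$784.40 − $2,351.64 → -$1,568.80
  Nov: +$784.40 → -$784.40
  Dec: +$784.40 → $0.00
Lowest trial balance = -$1,568.80 (Oct)
Initial deposit = cushion − low point = $1,568.80 − (-$1,568.80) = $3,137.60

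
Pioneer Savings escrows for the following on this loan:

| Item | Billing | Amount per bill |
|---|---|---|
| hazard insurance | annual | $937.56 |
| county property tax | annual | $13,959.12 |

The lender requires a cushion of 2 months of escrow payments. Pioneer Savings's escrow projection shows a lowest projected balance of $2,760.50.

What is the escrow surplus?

Hazard insurance — $937.56 annually
County property tax — $13,959.12 annually
Total per year = $14,896.68
Monthly escrow = $14,896.68 ÷ 12 = $1,241.39
Cushion = 2 × $1,241.39 = $2,482.78
Excess over cushion: $2,760.50 − $2,482.78 = $277.72

$277.72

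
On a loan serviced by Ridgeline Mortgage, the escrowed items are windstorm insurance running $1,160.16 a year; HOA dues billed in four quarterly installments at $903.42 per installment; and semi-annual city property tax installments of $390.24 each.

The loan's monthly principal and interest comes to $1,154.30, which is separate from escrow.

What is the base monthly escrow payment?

Windstorm insurance: $1,160.16
HOA dues: $903.42 × 4 = $3,613.68
City property tax: $390.24 × 2 = $780.48
Yearly total = $5,554.32
Per month = $5,554.32 / 12 = $462.86

$462.86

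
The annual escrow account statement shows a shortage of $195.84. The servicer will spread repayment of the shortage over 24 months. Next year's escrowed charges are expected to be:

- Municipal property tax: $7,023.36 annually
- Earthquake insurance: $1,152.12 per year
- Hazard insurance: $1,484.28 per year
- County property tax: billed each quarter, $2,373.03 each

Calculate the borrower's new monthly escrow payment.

$1,604.15

Municipal property tax — $7,023.36
Earthquake insurance — $1,152.12
Hazard insurance — $1,484.28
County property tax — $2,373.03 × 4 = $9,492.12
Total annual escrow = $7,023.36 + $1,152.12 + $1,484.28 + $9,492.12 = $19,151.88
Monthly = $19,151.88 / 12 = $1,595.99
Monthly shortage recovery: $195.84 ÷ 24 = $8.16
Adjusted monthly = $1,595.99 + $8.16 = $1,604.15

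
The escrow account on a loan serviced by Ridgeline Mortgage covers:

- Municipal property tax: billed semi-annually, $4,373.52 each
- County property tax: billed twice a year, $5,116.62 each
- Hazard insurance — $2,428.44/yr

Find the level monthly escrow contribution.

$1,784.06

Municipal property tax: $4,373.52 × 2 = $8,747.04/yr
County property tax: $5,116.62 × 2 = $10,233.24/yr
Hazard insurance: $2,428.44/yr
Total per year = $8,747.04 + $10,233.24 + $2,428.44 = $21,408.72
Monthly escrow = $21,408.72 / 12 = $1,784.06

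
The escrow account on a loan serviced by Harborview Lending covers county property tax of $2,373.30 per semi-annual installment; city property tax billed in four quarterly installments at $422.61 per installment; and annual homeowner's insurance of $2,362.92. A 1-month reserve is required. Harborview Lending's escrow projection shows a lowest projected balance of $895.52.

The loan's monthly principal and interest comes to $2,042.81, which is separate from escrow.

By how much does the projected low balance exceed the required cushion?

County property tax — $2,373.30 × 2 = $4,746.60/yr
City property tax — $422.61 × 4 = $1,690.44/yr
Homeowner's insurance — $2,362.92/yr
Annual escrow total = $4,746.60 + $1,690.44 + $2,362.92 = $8,799.96
Per month = $8,799.96 / 12 = $733.33
Required cushion = 1 × $733.33 = $733.33
Surplus = $895.52 − $733.33 = $162.19

$162.19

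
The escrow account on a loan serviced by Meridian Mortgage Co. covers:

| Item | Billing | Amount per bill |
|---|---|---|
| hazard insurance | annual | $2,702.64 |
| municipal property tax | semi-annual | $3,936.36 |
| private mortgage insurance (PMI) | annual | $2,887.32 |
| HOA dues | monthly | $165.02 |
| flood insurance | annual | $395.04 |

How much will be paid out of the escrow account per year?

Hazard insurance: $2,702.64/yr
Municipal property tax: $3,936.36 × 2 = $7,872.72/yr
Private mortgage insurance (PMI): $2,887.32/yr
HOA dues: $165.02 × 12 = $1,980.24/yr
Flood insurance: $395.04/yr
Total annual escrow = $15,837.96

$15,837.96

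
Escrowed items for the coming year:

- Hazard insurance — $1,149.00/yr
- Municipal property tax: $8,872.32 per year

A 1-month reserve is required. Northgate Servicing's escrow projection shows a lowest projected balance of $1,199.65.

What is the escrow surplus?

Hazard insurance = $1,149.00/yr
Municipal property tax = $8,872.32/yr
Total annual escrow = $10,021.32
Monthly = $10,021.32 / 12 = $835.11
Cushion = 1 × $835.11 = $835.11
Surplus = $1,199.65 − $835.11 = $364.54

$364.54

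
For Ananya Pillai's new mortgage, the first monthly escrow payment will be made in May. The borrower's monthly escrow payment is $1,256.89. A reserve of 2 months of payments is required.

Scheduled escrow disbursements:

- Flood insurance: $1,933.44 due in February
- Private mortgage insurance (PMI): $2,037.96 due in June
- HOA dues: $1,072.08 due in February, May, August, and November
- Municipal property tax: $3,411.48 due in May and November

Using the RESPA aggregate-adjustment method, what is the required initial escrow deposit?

$6,521.52

Cushion = 2 × $1,256.89 = $2,513.78
Trial balance (start $0, +$1,256.89 each month, − disbursements):
  May: +$1,256.89 − $4,483.56 → -$3,226.67
  Jun: +$1,256.89 − $2,037.96 → -$4,007.74
  Jul: +$1,256.89 → -$2,750.85
  Aug: +$1,256.89 − $1,072.08 → -$2,566.04
  Sep: +$1,256.89 → -$1,309.15
  Oct: +$1,256.89 → -$52.26
  Nov: +$1,256.89 − $4,483.56 → -$3,278.93
  Dec: +$1,256.89 → -$2,022.04
  Jan: +$1,256.89 → -$765.15
  Feb: +$1,256.89 − $3,005.52 → -$2,513.78
  Mar: +$1,256.89 → -$1,256.89
  Apr: +$1,256.89 → $0.00
Lowest trial balance = -$4,007.74 (Jun)
Initial deposit = cushion − low point = $2,513.78 − (-$4,007.74) = $6,521.52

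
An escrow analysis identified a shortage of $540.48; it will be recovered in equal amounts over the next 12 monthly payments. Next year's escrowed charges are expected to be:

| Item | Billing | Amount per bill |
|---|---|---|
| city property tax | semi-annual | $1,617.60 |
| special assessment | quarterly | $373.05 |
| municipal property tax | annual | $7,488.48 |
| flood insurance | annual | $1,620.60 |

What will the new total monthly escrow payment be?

$1,198.08

City property tax: $1,617.60 × 2 = $3,235.20 per year
Special assessment: $373.05 × 4 = $1,492.20 per year
Municipal property tax: $7,488.48 per year
Flood insurance: $1,620.60 per year
Total annual escrow = $3,235.20 + $1,492.20 + $7,488.48 + $1,620.60 = $13,836.48
Base monthly escrow = $13,836.48 / 12 = $1,153.04
Shortage per month = $540.48 / 12 = $45.04
New monthly escrow = $1,153.04 + $45.04 = $1,198.08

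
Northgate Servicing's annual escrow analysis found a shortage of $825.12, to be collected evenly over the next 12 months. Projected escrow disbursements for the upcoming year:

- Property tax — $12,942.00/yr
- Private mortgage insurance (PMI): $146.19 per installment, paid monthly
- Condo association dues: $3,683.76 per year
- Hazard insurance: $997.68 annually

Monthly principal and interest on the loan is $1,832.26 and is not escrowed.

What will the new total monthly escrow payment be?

Property tax = $12,942.00 annually
Private mortgage insurance (PMI) = $146.19 × 12 = $1,754.28 annually
Condo association dues = $3,683.76 annually
Hazard insurance = $997.68 annually
Total annual escrow = $12,942.00 + $1,754.28 + $3,683.76 + $997.68 = $19,377.72
Per month = $19,377.72 / 12 = $1,614.81
Shortage per month = $825.12 / 12 = $68.76
Adjusted monthly = $1,614.81 + $68.76 = $1,683.57

$1,683.57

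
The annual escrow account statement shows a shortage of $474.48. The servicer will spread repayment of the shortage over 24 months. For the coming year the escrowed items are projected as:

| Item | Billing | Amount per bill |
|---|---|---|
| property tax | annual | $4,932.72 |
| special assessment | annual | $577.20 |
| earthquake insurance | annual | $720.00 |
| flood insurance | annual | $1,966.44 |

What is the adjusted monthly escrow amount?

Property tax — $4,932.72 per year
Special assessment — $577.20 per year
Earthquake insurance — $720.00 per year
Flood insurance — $1,966.44 per year
Combined annual = $8,196.36
Monthly = $8,196.36 ÷ 12 = $683.03
Shortage per month = $474.48 ÷ 24 = $19.77
New monthly escrow = $683.03 + $19.77 = $702.80

$702.80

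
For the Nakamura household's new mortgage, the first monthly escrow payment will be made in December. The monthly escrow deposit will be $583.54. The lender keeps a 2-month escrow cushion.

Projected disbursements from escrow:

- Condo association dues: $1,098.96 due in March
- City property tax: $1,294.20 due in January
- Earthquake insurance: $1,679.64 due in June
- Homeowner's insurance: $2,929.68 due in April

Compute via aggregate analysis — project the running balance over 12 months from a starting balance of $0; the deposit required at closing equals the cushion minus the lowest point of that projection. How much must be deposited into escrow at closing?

Cushion = 2 × $583.54 = $1,167.08
Trial balance (start $0, +$583.54 each month, − disbursements):
  Dec: +$583.54 → $583.54
  Jan: +$583.54 − $1,294.20 → -$127.12
  Feb: +$583.54 → $456.42
  Mar: +$583.54 − $1,098.96 → -$59.00
  Apr: +$583.54 − $2,929.68 → -$2,405.14
  May: +$583.54 → -$1,821.60
  Jun: +$583.54 − $1,679.64 → -$2,917.70
  Jul: +$583.54 → -$2,334.16
  Aug: +$583.54 → -$1,750.62
  Sep: +$583.54 → -$1,167.08
  Oct: +$583.54 → -$583.54
  Nov: +$583.54 → $0.00
Lowest trial balance = -$2,917.70 (Jun)
Initial deposit = cushion − low point = $1,167.08 − (-$2,917.70) = $4,084.78

$4,084.78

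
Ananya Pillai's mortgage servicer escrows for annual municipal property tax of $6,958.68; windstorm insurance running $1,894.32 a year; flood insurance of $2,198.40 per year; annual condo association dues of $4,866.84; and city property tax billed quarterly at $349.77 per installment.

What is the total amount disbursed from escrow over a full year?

$17,317.32

Municipal property tax — $6,958.68 annually
Windstorm insurance — $1,894.32 annually
Flood insurance — $2,198.40 annually
Condo association dues — $4,866.84 annually
City property tax — $349.77 × 4 = $1,399.08 annually
Total annual escrow = $6,958.68 + $1,894.32 + $2,198.40 + $4,866.84 + $1,399.08 = $17,317.32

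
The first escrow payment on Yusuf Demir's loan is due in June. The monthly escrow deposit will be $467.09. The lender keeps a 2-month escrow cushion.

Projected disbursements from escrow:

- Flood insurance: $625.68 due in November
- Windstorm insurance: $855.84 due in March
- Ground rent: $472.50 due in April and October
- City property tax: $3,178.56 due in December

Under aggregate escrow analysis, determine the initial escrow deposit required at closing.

$1,941.29

Cushion = 2 × $467.09 = $934.18
Trial balance (start $0, +$467.09 each month, − disbursements):
  Jun: +$467.09 → $467.09
  Jul: +$467.09 → $934.18
  Aug: +$467.09 → $1,401.27
  Sep: +$467.09 → $1,868.36
  Oct: +$467.09 − $472.50 → $1,862.95
  Nov: +$467.09 − $625.68 → $1,704.36
  Dec: +$467.09 − $3,178.56 → -$1,007.11
  Jan: +$467.09 → -$540.02
  Feb: +$467.09 → -$72.93
  Mar: +$467.09 − $855.84 → -$461.68
  Apr: +$467.09 − $472.50 → -$467.09
  May: +$467.09 → $0.00
Lowest trial balance = -$1,007.11 (Dec)
Initial deposit = cushion − low point = $934.18 − (-$1,007.11) = $1,941.29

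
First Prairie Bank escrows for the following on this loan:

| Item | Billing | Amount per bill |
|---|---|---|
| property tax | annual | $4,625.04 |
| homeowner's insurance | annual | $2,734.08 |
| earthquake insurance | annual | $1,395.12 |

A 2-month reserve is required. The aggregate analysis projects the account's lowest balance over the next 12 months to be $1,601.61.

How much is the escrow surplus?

Property tax = $4,625.04
Homeowner's insurance = $2,734.08
Earthquake insurance = $1,395.12
Yearly total = $4,625.04 + $2,734.08 + $1,395.12 = $8,754.24
Monthly escrow = $8,754.24 / 12 = $729.52
Cushion = 2 × $729.52 = $1,459.04
Surplus = $1,601.61 − $1,459.04 = $142.57

$142.57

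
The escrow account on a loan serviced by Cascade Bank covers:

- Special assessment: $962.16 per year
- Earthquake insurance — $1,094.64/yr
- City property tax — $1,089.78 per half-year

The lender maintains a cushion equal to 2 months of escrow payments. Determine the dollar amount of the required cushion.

Special assessment — $962.16/yr
Earthquake insurance — $1,094.64/yr
City property tax — $1,089.78 × 2 = $2,179.56/yr
Combined annual = $962.16 + $1,094.64 + $2,179.56 = $4,236.36
Monthly = $4,236.36 / 12 = $353.03
Reserve = 2 × $353.03 = $706.06

$706.06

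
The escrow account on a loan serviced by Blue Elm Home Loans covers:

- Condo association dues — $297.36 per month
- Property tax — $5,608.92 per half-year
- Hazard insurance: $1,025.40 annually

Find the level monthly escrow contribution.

$1,317.63

Condo association dues: $297.36 × 12 = $3,568.32/yr
Property tax: $5,608.92 × 2 = $11,217.84/yr
Hazard insurance: $1,025.40/yr
Yearly total = $3,568.32 + $11,217.84 + $1,025.40 = $15,811.56
Monthly = $15,811.56 ÷ 12 = $1,317.63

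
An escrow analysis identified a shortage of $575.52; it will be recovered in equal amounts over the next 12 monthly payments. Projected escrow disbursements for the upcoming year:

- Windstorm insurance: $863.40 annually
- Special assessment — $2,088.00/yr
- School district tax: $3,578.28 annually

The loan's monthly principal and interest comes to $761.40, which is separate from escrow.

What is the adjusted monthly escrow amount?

Windstorm insurance = $863.40 annually
Special assessment = $2,088.00 annually
School district tax = $3,578.28 annually
Yearly total = $6,529.68
Monthly = $6,529.68 / 12 = $544.14
Monthly shortage recovery: $575.52 / 12 = $47.96
Adjusted monthly = $544.14 + $47.96 = $592.10

$592.10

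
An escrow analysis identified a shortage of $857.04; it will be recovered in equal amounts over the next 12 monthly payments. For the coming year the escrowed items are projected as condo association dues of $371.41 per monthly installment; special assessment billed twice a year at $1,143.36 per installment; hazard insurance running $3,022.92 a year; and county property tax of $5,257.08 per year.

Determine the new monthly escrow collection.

$1,323.39

Condo association dues = $371.41 × 12 = $4,456.92 annually
Special assessment = $1,143.36 × 2 = $2,286.72 annually
Hazard insurance = $3,022.92 annually
County property tax = $5,257.08 annually
Yearly total = $4,456.92 + $2,286.72 + $3,022.92 + $5,257.08 = $15,023.64
Per month = $15,023.64 ÷ 12 = $1,251.97
Shortage per month = $857.04 ÷ 12 = $71.42
Adjusted monthly = $1,251.97 + $71.42 = $1,323.39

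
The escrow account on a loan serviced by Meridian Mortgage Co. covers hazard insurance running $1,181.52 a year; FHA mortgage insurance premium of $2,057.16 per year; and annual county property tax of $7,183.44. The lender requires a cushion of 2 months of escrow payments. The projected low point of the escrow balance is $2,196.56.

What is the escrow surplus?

Hazard insurance: $1,181.52 per year
FHA mortgage insurance premium: $2,057.16 per year
County property tax: $7,183.44 per year
Total per year = $1,181.52 + $2,057.16 + $7,183.44 = $10,422.12
Base monthly escrow = $10,422.12 ÷ 12 = $868.51
Required reserve = 2 × $868.51 = $1,737.02
Excess over cushion: $2,196.56 − $1,737.02 = $459.54

$459.54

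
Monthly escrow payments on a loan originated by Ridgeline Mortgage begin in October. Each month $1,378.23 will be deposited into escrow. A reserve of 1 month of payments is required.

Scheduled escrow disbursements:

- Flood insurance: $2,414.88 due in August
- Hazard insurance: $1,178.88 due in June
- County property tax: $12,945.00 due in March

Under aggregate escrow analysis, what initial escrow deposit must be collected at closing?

$6,053.85

Cushion = 1 × $1,378.23 = $1,378.23
Trial balance (start $0, +$1,378.23 each month, − disbursements):
  Oct: +$1,378.23 → $1,378.23
  Nov: +$1,378.23 → $2,756.46
  Dec: +$1,378.23 → $4,134.69
  Jan: +$1,378.23 → $5,512.92
  Feb: +$1,378.23 → $6,891.15
  Mar: +$1,378.23 − $12,945.00 → -$4,675.62
  Apr: +$1,378.23 → -$3,297.39
  May: +$1,378.23 → -$1,919.16
  Jun: +$1,378.23 − $1,178.88 → -$1,719.81
  Jul: +$1,378.23 → -$341.58
  Aug: +$1,378.23 − $2,414.88 → -$1,378.23
  Sep: +$1,378.23 → $0.00
Lowest trial balance = -$4,675.62 (Mar)
Initial deposit = cushion − low point = $1,378.23 − (-$4,675.62) = $6,053.85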